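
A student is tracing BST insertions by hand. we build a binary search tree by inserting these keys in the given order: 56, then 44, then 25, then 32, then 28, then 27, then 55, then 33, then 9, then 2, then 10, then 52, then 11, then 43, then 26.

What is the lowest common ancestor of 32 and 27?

Insert 56: tree is empty, so 56 becomes the root.
Insert 44: 44 < 56 → go left. Place as left child of 56.
Insert 25: 25 < 56 → go left; 25 < 44 → go left. Place as left child of 44.
Insert 32: 32 < 56 → go left; 32 < 44 → go left; 32 > 25 → go right. Place as right child of 25.
Insert 28: 28 < 56 → go left; 28 < 44 → go left; 28 > 25 → go right; 28 < 32 → go left. Place as left child of 32.
Insert 27: 27 < 56 → go left; 27 < 44 → go left; 27 > 25 → go right; 27 < 32 → go left; 27 < 28 → go left. Place as left child of 28.
Insert 55: 55 < 56 → go left; 55 > 44 → go right. Place as right child of 44.
Insert 33: 33 < 56 → go left; 33 < 44 → go left; 33 > 25 → go right; 33 > 32 → go right. Place as right child of 32.
Insert 9: 9 < 56 → go left; 9 < 44 → go left; 9 < 25 → go left. Place as left child of 25.
Insert 2: 2 < 56 → go left; 2 < 44 → go left; 2 < 25 → go left; 2 < 9 → go left. Place as left child of 9.
Insert 10: 10 < 56 → go left; 10 < 44 → go left; 10 < 25 → go left; 10 > 9 → go right. Place as right child of 9.
Insert 52: 52 < 56 → go left; 52 > 44 → go right; 52 < 55 → go left. Place as left child of 55.
Insert 11: 11 < 56 → go left; 11 < 44 → go left; 11 < 25 → go left; 11 > 9 → go right; 11 > 10 → go right. Place as right child of 10.
Insert 43: 43 < 56 → go left; 43 < 44 → go left; 43 > 25 → go right; 43 > 32 → go right; 43 > 33 → go right. Place as right child of 33.
Insert 26: 26 < 56 → go left; 26 < 44 → go left; 26 > 25 → go right; 26 < 32 → go left; 26 < 28 → go left; 26 < 27 → go left. Place as left child of 27.

Path to 32: 56 → 44 → 25 → 32
Path to 27: 56 → 44 → 25 → 32 → 28 → 27
32 lies on both paths and is an ancestor of the other node.

32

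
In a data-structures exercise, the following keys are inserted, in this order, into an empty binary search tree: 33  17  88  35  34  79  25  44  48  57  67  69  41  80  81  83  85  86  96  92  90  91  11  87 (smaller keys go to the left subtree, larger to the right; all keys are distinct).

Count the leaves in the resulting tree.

7

33: root
17: left child of 33 (depth 1)
88: right child of 33 (depth 1)
35: left child of 88 (depth 2)
34: left child of 35 (depth 3)
79: right child of 35 (depth 3)
25: right child of 17 (depth 2)
44: left child of 79 (depth 4)
48: right child of 44 (depth 5)
57: right child of 48 (depth 6)
67: right child of 57 (depth 7)
69: right child of 67 (depth 8)
41: left child of 44 (depth 5)
80: right child of 79 (depth 4)
81: right child of 80 (depth 5)
83: right child of 81 (depth 6)
85: right child of 83 (depth 7)
86: right child of 85 (depth 8)
96: right child of 88 (depth 2)
92: left child of 96 (depth 3)
90: left child of 92 (depth 4)
91: right child of 90 (depth 5)
11: left child of 17 (depth 2)
87: right child of 86 (depth 9)

Leaves: 11, 25, 34, 41, 69, 87, 91 — 7 in total.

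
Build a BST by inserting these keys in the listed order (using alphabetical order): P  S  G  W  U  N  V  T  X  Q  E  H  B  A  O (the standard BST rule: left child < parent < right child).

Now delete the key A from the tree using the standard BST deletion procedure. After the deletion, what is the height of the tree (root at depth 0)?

Resulting structure (node: left, right):
  P: L=G, R=S
  S: L=Q, R=W
  G: L=E, R=N
  W: L=U, R=X
  U: L=T, R=V
  N: L=H, R=O
  V: L=–, R=–
  T: L=–, R=–
  X: L=–, R=–
  Q: L=–, R=–
  E: L=B, R=–
  H: L=–, R=–
  B: L=A, R=–
  A: L=–, R=–
  O: L=–, R=–

Delete A (at most one child — splice it out).
After deletion, deepest node is V at depth 4.

4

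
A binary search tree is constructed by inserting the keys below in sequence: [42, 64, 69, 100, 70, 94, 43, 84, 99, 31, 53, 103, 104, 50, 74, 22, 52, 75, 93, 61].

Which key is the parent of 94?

Insert 42: tree is empty, so 42 becomes the root.
Insert 64: 64 > 42 → go right. Place as right child of 42.
Insert 69: 69 > 42 → go right; 69 > 64 → go right. Place as right child of 64.
Insert 100: 100 > 42 → go right; 100 > 64 → go right; 100 > 69 → go right. Place as right child of 69.
Insert 70: 70 > 42 → go right; 70 > 64 → go right; 70 > 69 → go right; 70 < 100 → go left. Place as left child of 100.
Insert 94: 94 > 42 → go right; 94 > 64 → go right; 94 > 69 → go right; 94 < 100 → go left; 94 > 70 → go right. Place as right child of 70.
Insert 43: 43 > 42 → go right; 43 < 64 → go left. Place as left child of 64.
Insert 84: 84 > 42 → go right; 84 > 64 → go right; 84 > 69 → go right; 84 < 100 → go left; 84 > 70 → go right; 84 < 94 → go left. Place as left child of 94.
Insert 99: 99 > 42 → go right; 99 > 64 → go right; 99 > 69 → go right; 99 < 100 → go left; 99 > 70 → go right; 99 > 94 → go right. Place as right child of 94.
Insert 31: 31 < 42 → go left. Place as left child of 42.
Insert 53: 53 > 42 → go right; 53 < 64 → go left; 53 > 43 → go right. Place as right child of 43.
Insert 103: 103 > 42 → go right; 103 > 64 → go right; 103 > 69 → go right; 103 > 100 → go right. Place as right child of 100.
Insert 104: 104 > 42 → go right; 104 > 64 → go right; 104 > 69 → go right; 104 > 100 → go right; 104 > 103 → go right. Place as right child of 103.
Insert 50: 50 > 42 → go right; 50 < 64 → go left; 50 > 43 → go right; 50 < 53 → go left. Place as left child of 53.
Insert 74: 74 > 42 → go right; 74 > 64 → go right; 74 > 69 → go right; 74 < 100 → go left; 74 > 70 → go right; 74 < 94 → go left; 74 < 84 → go left. Place as left child of 84.
Insert 22: 22 < 42 → go left; 22 < 31 → go left. Place as left child of 31.
Insert 52: 52 > 42 → go right; 52 < 64 → go left; 52 > 43 → go right; 52 < 53 → go left; 52 > 50 → go right. Place as right child of 50.
Insert 75: 75 > 42 → go right; 75 > 64 → go right; 75 > 69 → go right; 75 < 100 → go left; 75 > 70 → go right; 75 < 94 → go left; 75 < 84 → go left; 75 > 74 → go right. Place as right child of 74.
Insert 93: 93 > 42 → go right; 93 > 64 → go right; 93 > 69 → go right; 93 < 100 → go left; 93 > 70 → go right; 93 < 94 → go left; 93 > 84 → go right. Place as right child of 84.
Insert 61: 61 > 42 → go right; 61 < 64 → go left; 61 > 43 → go right; 61 > 53 → go right. Place as right child of 53.

70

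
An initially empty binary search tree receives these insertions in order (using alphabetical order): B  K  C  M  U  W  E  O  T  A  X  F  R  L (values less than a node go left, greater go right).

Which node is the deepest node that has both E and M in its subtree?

K

B: root
K: right child of B (depth 1)
C: left child of K (depth 2)
M: right child of K (depth 2)
U: right child of M (depth 3)
W: right child of U (depth 4)
E: right child of C (depth 3)
O: left child of U (depth 4)
T: right child of O (depth 5)
A: left child of B (depth 1)
X: right child of W (depth 5)
F: right child of E (depth 4)
R: left child of T (depth 6)
L: left child of M (depth 3)

Path to E: B → K → C → E
Path to M: B → K → M
The paths share a prefix ending at K, then split left and right.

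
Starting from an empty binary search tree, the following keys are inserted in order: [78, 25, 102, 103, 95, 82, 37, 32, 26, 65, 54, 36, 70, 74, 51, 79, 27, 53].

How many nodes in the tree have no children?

6

Insert 78: tree is empty, so 78 becomes the root.
Insert 25: 25 < 78 → go left. Place as left child of 78.
Insert 102: 102 > 78 → go right. Place as right child of 78.
Insert 103: 103 > 78 → go right; 103 > 102 → go right. Place as right child of 102.
Insert 95: 95 > 78 → go right; 95 < 102 → go left. Place as left child of 102.
Insert 82: 82 > 78 → go right; 82 < 102 → go left; 82 < 95 → go left. Place as left child of 95.
Insert 37: 37 < 78 → go left; 37 > 25 → go right. Place as right child of 25.
Insert 32: 32 < 78 → go left; 32 > 25 → go right; 32 < 37 → go left. Place as left child of 37.
Insert 26: 26 < 78 → go left; 26 > 25 → go right; 26 < 37 → go left; 26 < 32 → go left. Place as left child of 32.
Insert 65: 65 < 78 → go left; 65 > 25 → go right; 65 > 37 → go right. Place as right child of 37.
Insert 54: 54 < 78 → go left; 54 > 25 → go right; 54 > 37 → go right; 54 < 65 → go left. Place as left child of 65.
Insert 36: 36 < 78 → go left; 36 > 25 → go right; 36 < 37 → go left; 36 > 32 → go right. Place as right child of 32.
Insert 70: 70 < 78 → go left; 70 > 25 → go right; 70 > 37 → go right; 70 > 65 → go right. Place as right child of 65.
Insert 74: 74 < 78 → go left; 74 > 25 → go right; 74 > 37 → go right; 74 > 65 → go right; 74 > 70 → go right. Place as right child of 70.
Insert 51: 51 < 78 → go left; 51 > 25 → go right; 51 > 37 → go right; 51 < 65 → go left; 51 < 54 → go left. Place as left child of 54.
Insert 79: 79 > 78 → go right; 79 < 102 → go left; 79 < 95 → go left; 79 < 82 → go left. Place as left child of 82.
Insert 27: 27 < 78 → go left; 27 > 25 → go right; 27 < 37 → go left; 27 < 32 → go left; 27 > 26 → go right. Place as right child of 26.
Insert 53: 53 < 78 → go left; 53 > 25 → go right; 53 > 37 → go right; 53 < 65 → go left; 53 < 54 → go left; 53 > 51 → go right. Place as right child of 51.

Leaves: 27, 36, 53, 74, 79, 103 — 6 in total.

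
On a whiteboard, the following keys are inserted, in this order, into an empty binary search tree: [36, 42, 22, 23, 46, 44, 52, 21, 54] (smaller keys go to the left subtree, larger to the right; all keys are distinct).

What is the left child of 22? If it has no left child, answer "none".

21

36: root
42: right child of 36 (depth 1)
22: left child of 36 (depth 1)
23: right child of 22 (depth 2)
46: right child of 42 (depth 2)
44: left child of 46 (depth 3)
52: right child of 46 (depth 3)
21: left child of 22 (depth 2)
54: right child of 52 (depth 4)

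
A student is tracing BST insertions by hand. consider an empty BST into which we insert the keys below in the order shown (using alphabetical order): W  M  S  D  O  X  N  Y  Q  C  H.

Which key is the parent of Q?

Insert W: tree is empty, so W becomes the root.
Insert M: M < W → go left. Place as left child of W.
Insert S: S < W → go left; S > M → go right. Place as right child of M.
Insert D: D < W → go left; D < M → go left. Place as left child of M.
Insert O: O < W → go left; O > M → go right; O < S → go left. Place as left child of S.
Insert X: X > W → go right. Place as right child of W.
Insert N: N < W → go left; N > M → go right; N < S → go left; N < O → go left. Place as left child of O.
Insert Y: Y > W → go right; Y > X → go right. Place as right child of X.
Insert Q: Q < W → go left; Q > M → go right; Q < S → go left; Q > O → go right. Place as right child of O.
Insert C: C < W → go left; C < M → go left; C < D → go left. Place as left child of D.
Insert H: H < W → go left; H < M → go left; H > D → go right. Place as right child of D.

O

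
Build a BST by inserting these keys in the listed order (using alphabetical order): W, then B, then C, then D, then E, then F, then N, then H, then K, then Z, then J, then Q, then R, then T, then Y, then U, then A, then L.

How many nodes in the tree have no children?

W: root
B: left child of W (depth 1)
C: right child of B (depth 2)
D: right child of C (depth 3)
E: right child of D (depth 4)
F: right child of E (depth 5)
N: right child of F (depth 6)
H: left child of N (depth 7)
K: right child of H (depth 8)
Z: right child of W (depth 1)
J: left child of K (depth 9)
Q: right child of N (depth 7)
R: right child of Q (depth 8)
T: right child of R (depth 9)
Y: left child of Z (depth 2)
U: right child of T (depth 10)
A: left child of B (depth 2)
L: right child of K (depth 9)

Leaves: A, J, L, U, Y — 5 in total.

5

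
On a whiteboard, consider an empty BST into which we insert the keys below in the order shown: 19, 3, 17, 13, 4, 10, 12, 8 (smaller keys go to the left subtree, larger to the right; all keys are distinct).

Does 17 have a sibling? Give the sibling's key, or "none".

none

19: root
3: left child of 19 (depth 1)
17: right child of 3 (depth 2)
13: left child of 17 (depth 3)
4: left child of 13 (depth 4)
10: right child of 4 (depth 5)
12: right child of 10 (depth 6)
8: left child of 10 (depth 6)

17's parent is 3, which has only one child.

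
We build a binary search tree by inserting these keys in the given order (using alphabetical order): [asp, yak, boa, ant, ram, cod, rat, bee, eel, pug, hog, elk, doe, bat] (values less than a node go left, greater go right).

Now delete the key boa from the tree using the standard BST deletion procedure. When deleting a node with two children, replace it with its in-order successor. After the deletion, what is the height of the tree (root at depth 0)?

7

Insert asp: tree is empty, so asp becomes the root.
Insert yak: yak > asp → go right. Place as right child of asp.
Insert boa: boa > asp → go right; boa < yak → go left. Place as left child of yak.
Insert ant: ant < asp → go left. Place as left child of asp.
Insert ram: ram > asp → go right; ram < yak → go left; ram > boa → go right. Place as right child of boa.
Insert cod: cod > asp → go right; cod < yak → go left; cod > boa → go right; cod < ram → go left. Place as left child of ram.
Insert rat: rat > asp → go right; rat < yak → go left; rat > boa → go right; rat > ram → go right. Place as right child of ram.
Insert bee: bee > asp → go right; bee < yak → go left; bee < boa → go left. Place as left child of boa.
Insert eel: eel > asp → go right; eel < yak → go left; eel > boa → go right; eel < ram → go left; eel > cod → go right. Place as right child of cod.
Insert pug: pug > asp → go right; pug < yak → go left; pug > boa → go right; pug < ram → go left; pug > cod → go right; pug > eel → go right. Place as right child of eel.
Insert hog: hog > asp → go right; hog < yak → go left; hog > boa → go right; hog < ram → go left; hog > cod → go right; hog > eel → go right; hog < pug → go left. Place as left child of pug.
Insert elk: elk > asp → go right; elk < yak → go left; elk > boa → go right; elk < ram → go left; elk > cod → go right; elk > eel → go right; elk < pug → go left; elk < hog → go left. Place as left child of hog.
Insert doe: doe > asp → go right; doe < yak → go left; doe > boa → go right; doe < ram → go left; doe > cod → go right; doe < eel → go left. Place as left child of eel.
Insert bat: bat > asp → go right; bat < yak → go left; bat < boa → go left; bat < bee → go left. Place as left child of bee.

Delete boa (two children — replace with in-order successor).
After deletion, deepest node is elk at depth 7.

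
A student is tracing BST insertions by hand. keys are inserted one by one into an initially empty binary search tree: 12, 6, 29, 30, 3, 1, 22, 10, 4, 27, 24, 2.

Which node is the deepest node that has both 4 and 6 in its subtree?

Resulting structure (node: left, right):
  12: L=6, R=29
  6: L=3, R=10
  29: L=22, R=30
  30: L=–, R=–
  3: L=1, R=4
  1: L=–, R=2
  22: L=–, R=27
  10: L=–, R=–
  4: L=–, R=–
  27: L=24, R=–
  24: L=–, R=–
  2: L=–, R=–

Path to 4: 12 → 6 → 3 → 4
Path to 6: 12 → 6
6 lies on both paths and is an ancestor of the other node.

6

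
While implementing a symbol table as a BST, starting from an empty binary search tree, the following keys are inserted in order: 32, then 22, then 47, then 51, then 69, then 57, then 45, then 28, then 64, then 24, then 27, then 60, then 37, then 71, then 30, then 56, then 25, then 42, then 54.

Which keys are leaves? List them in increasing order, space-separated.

Insert 32: tree is empty, so 32 becomes the root.
Insert 22: 22 < 32 → go left. Place as left child of 32.
Insert 47: 47 > 32 → go right. Place as right child of 32.
Insert 51: 51 > 32 → go right; 51 > 47 → go right. Place as right child of 47.
Insert 69: 69 > 32 → go right; 69 > 47 → go right; 69 > 51 → go right. Place as right child of 51.
Insert 57: 57 > 32 → go right; 57 > 47 → go right; 57 > 51 → go right; 57 < 69 → go left. Place as left child of 69.
Insert 45: 45 > 32 → go right; 45 < 47 → go left. Place as left child of 47.
Insert 28: 28 < 32 → go left; 28 > 22 → go right. Place as right child of 22.
Insert 64: 64 > 32 → go right; 64 > 47 → go right; 64 > 51 → go right; 64 < 69 → go left; 64 > 57 → go right. Place as right child of 57.
Insert 24: 24 < 32 → go left; 24 > 22 → go right; 24 < 28 → go left. Place as left child of 28.
Insert 27: 27 < 32 → go left; 27 > 22 → go right; 27 < 28 → go left; 27 > 24 → go right. Place as right child of 24.
Insert 60: 60 > 32 → go right; 60 > 47 → go right; 60 > 51 → go right; 60 < 69 → go left; 60 > 57 → go right; 60 < 64 → go left. Place as left child of 64.
Insert 37: 37 > 32 → go right; 37 < 47 → go left; 37 < 45 → go left. Place as left child of 45.
Insert 71: 71 > 32 → go right; 71 > 47 → go right; 71 > 51 → go right; 71 > 69 → go right. Place as right child of 69.
Insert 30: 30 < 32 → go left; 30 > 22 → go right; 30 > 28 → go right. Place as right child of 28.
Insert 56: 56 > 32 → go right; 56 > 47 → go right; 56 > 51 → go right; 56 < 69 → go left; 56 < 57 → go left. Place as left child of 57.
Insert 25: 25 < 32 → go left; 25 > 22 → go right; 25 < 28 → go left; 25 > 24 → go right; 25 < 27 → go left. Place as left child of 27.
Insert 42: 42 > 32 → go right; 42 < 47 → go left; 42 < 45 → go left; 42 > 37 → go right. Place as right child of 37.
Insert 54: 54 > 32 → go right; 54 > 47 → go right; 54 > 51 → go right; 54 < 69 → go left; 54 < 57 → go left; 54 < 56 → go left. Place as left child of 56.

25 30 42 54 60 71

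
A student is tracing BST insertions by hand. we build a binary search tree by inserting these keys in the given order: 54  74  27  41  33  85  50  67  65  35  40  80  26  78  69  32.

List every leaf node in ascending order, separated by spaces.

26 32 40 50 65 69 78

54: root
74: right child of 54 (depth 1)
27: left child of 54 (depth 1)
41: right child of 27 (depth 2)
33: left child of 41 (depth 3)
85: right child of 74 (depth 2)
50: right child of 41 (depth 3)
67: left child of 74 (depth 2)
65: left child of 67 (depth 3)
35: right child of 33 (depth 4)
40: right child of 35 (depth 5)
80: left child of 85 (depth 3)
26: left child of 27 (depth 2)
78: left child of 80 (depth 4)
69: right child of 67 (depth 3)
32: left child of 33 (depth 4)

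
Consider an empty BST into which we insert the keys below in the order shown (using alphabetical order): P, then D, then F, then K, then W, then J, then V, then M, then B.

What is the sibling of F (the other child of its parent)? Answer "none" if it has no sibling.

B

P: root
D: left child of P (depth 1)
F: right child of D (depth 2)
K: right child of F (depth 3)
W: right child of P (depth 1)
J: left child of K (depth 4)
V: left child of W (depth 2)
M: right child of K (depth 4)
B: left child of D (depth 2)

F's parent is D; the other child of D is B.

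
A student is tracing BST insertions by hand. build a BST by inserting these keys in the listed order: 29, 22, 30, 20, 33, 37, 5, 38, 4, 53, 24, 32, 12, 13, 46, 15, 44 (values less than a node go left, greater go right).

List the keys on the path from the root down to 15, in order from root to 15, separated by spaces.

29 22 20 5 12 13 15

29: root
22: left child of 29 (depth 1)
30: right child of 29 (depth 1)
20: left child of 22 (depth 2)
33: right child of 30 (depth 2)
37: right child of 33 (depth 3)
5: left child of 20 (depth 3)
38: right child of 37 (depth 4)
4: left child of 5 (depth 4)
53: right child of 38 (depth 5)
24: right child of 22 (depth 2)
32: left child of 33 (depth 3)
12: right child of 5 (depth 4)
13: right child of 12 (depth 5)
46: left child of 53 (depth 6)
15: right child of 13 (depth 6)
44: left child of 46 (depth 7)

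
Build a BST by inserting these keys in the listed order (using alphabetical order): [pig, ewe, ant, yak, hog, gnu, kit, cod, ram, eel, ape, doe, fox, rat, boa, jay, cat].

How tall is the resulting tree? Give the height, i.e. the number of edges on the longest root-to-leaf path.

6

pig: root
ewe: left child of pig (depth 1)
ant: left child of ewe (depth 2)
yak: right child of pig (depth 1)
hog: right child of ewe (depth 2)
gnu: left child of hog (depth 3)
kit: right child of hog (depth 3)
cod: right child of ant (depth 3)
ram: left child of yak (depth 2)
eel: right child of cod (depth 4)
ape: left child of cod (depth 4)
doe: left child of eel (depth 5)
fox: left child of gnu (depth 4)
rat: right child of ram (depth 3)
boa: right child of ape (depth 5)
jay: left child of kit (depth 4)
cat: right child of boa (depth 6)

The deepest node is cat at depth 6.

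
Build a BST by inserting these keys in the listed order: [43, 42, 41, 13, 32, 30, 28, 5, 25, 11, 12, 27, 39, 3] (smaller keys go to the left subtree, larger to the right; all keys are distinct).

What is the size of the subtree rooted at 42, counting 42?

13

43: root
42: left child of 43 (depth 1)
41: left child of 42 (depth 2)
13: left child of 41 (depth 3)
32: right child of 13 (depth 4)
30: left child of 32 (depth 5)
28: left child of 30 (depth 6)
5: left child of 13 (depth 4)
25: left child of 28 (depth 7)
11: right child of 5 (depth 5)
12: right child of 11 (depth 6)
27: right child of 25 (depth 8)
39: right child of 32 (depth 5)
3: left child of 5 (depth 5)

Subtree rooted at 42 contains: 42, 41, 13, 5, 3, 11, 12, 32, 30, 28, 25, 27, 39 — 13 nodes.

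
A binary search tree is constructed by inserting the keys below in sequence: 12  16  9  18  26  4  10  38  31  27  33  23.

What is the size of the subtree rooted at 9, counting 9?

Insert 12: tree is empty, so 12 becomes the root.
Insert 16: 16 > 12 → go right. Place as right child of 12.
Insert 9: 9 < 12 → go left. Place as left child of 12.
Insert 18: 18 > 12 → go right; 18 > 16 → go right. Place as right child of 16.
Insert 26: 26 > 12 → go right; 26 > 16 → go right; 26 > 18 → go right. Place as right child of 18.
Insert 4: 4 < 12 → go left; 4 < 9 → go left. Place as left child of 9.
Insert 10: 10 < 12 → go left; 10 > 9 → go right. Place as right child of 9.
Insert 38: 38 > 12 → go right; 38 > 16 → go right; 38 > 18 → go right; 38 > 26 → go right. Place as right child of 26.
Insert 31: 31 > 12 → go right; 31 > 16 → go right; 31 > 18 → go right; 31 > 26 → go right; 31 < 38 → go left. Place as left child of 38.
Insert 27: 27 > 12 → go right; 27 > 16 → go right; 27 > 18 → go right; 27 > 26 → go right; 27 < 38 → go left; 27 < 31 → go left. Place as left child of 31.
Insert 33: 33 > 12 → go right; 33 > 16 → go right; 33 > 18 → go right; 33 > 26 → go right; 33 < 38 → go left; 33 > 31 → go right. Place as right child of 31.
Insert 23: 23 > 12 → go right; 23 > 16 → go right; 23 > 18 → go right; 23 < 26 → go left. Place as left child of 26.

Subtree rooted at 9 contains: 9, 4, 10 — 3 nodes.

3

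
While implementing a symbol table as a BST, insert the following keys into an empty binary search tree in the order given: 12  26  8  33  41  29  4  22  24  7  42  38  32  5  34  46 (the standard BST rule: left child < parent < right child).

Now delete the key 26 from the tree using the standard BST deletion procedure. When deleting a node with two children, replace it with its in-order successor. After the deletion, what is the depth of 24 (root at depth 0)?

3

Insert 12: tree is empty, so 12 becomes the root.
Insert 26: 26 > 12 → go right. Place as right child of 12.
Insert 8: 8 < 12 → go left. Place as left child of 12.
Insert 33: 33 > 12 → go right; 33 > 26 → go right. Place as right child of 26.
Insert 41: 41 > 12 → go right; 41 > 26 → go right; 41 > 33 → go right. Place as right child of 33.
Insert 29: 29 > 12 → go right; 29 > 26 → go right; 29 < 33 → go left. Place as left child of 33.
Insert 4: 4 < 12 → go left; 4 < 8 → go left. Place as left child of 8.
Insert 22: 22 > 12 → go right; 22 < 26 → go left. Place as left child of 26.
Insert 24: 24 > 12 → go right; 24 < 26 → go left; 24 > 22 → go right. Place as right child of 22.
Insert 7: 7 < 12 → go left; 7 < 8 → go left; 7 > 4 → go right. Place as right child of 4.
Insert 42: 42 > 12 → go right; 42 > 26 → go right; 42 > 33 → go right; 42 > 41 → go right. Place as right child of 41.
Insert 38: 38 > 12 → go right; 38 > 26 → go right; 38 > 33 → go right; 38 < 41 → go left. Place as left child of 41.
Insert 32: 32 > 12 → go right; 32 > 26 → go right; 32 < 33 → go left; 32 > 29 → go right. Place as right child of 29.
Insert 5: 5 < 12 → go left; 5 < 8 → go left; 5 > 4 → go right; 5 < 7 → go left. Place as left child of 7.
Insert 34: 34 > 12 → go right; 34 > 26 → go right; 34 > 33 → go right; 34 < 41 → go left; 34 < 38 → go left. Place as left child of 38.
Insert 46: 46 > 12 → go right; 46 > 26 → go right; 46 > 33 → go right; 46 > 41 → go right; 46 > 42 → go right. Place as right child of 42.

Delete 26 (two children — replace with in-order successor).
After deletion, path to 24: 12 → 29 → 22 → 24.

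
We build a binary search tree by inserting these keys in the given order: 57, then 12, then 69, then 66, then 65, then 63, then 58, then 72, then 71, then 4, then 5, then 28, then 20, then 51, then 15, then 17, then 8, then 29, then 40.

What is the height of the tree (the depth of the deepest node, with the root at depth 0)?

57: root
12: left child of 57 (depth 1)
69: right child of 57 (depth 1)
66: left child of 69 (depth 2)
65: left child of 66 (depth 3)
63: left child of 65 (depth 4)
58: left child of 63 (depth 5)
72: right child of 69 (depth 2)
71: left child of 72 (depth 3)
4: left child of 12 (depth 2)
5: right child of 4 (depth 3)
28: right child of 12 (depth 2)
20: left child of 28 (depth 3)
51: right child of 28 (depth 3)
15: left child of 20 (depth 4)
17: right child of 15 (depth 5)
8: right child of 5 (depth 4)
29: left child of 51 (depth 4)
40: right child of 29 (depth 5)

The deepest node is 58 at depth 5.

5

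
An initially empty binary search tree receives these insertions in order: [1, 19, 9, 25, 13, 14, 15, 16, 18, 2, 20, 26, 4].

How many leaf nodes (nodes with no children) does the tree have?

4

1: root
19: right child of 1 (depth 1)
9: left child of 19 (depth 2)
25: right child of 19 (depth 2)
13: right child of 9 (depth 3)
14: right child of 13 (depth 4)
15: right child of 14 (depth 5)
16: right child of 15 (depth 6)
18: right child of 16 (depth 7)
2: left child of 9 (depth 3)
20: left child of 25 (depth 3)
26: right child of 25 (depth 3)
4: right child of 2 (depth 4)

Leaves: 4, 18, 20, 26 — 4 in total.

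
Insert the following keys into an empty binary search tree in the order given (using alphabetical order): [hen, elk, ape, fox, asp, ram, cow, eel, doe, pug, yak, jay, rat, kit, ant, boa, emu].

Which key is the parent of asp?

Insert hen: tree is empty, so hen becomes the root.
Insert elk: elk < hen → go left. Place as left child of hen.
Insert ape: ape < hen → go left; ape < elk → go left. Place as left child of elk.
Insert fox: fox < hen → go left; fox > elk → go right. Place as right child of elk.
Insert asp: asp < hen → go left; asp < elk → go left; asp > ape → go right. Place as right child of ape.
Insert ram: ram > hen → go right. Place as right child of hen.
Insert cow: cow < hen → go left; cow < elk → go left; cow > ape → go right; cow > asp → go right. Place as right child of asp.
Insert eel: eel < hen → go left; eel < elk → go left; eel > ape → go right; eel > asp → go right; eel > cow → go right. Place as right child of cow.
Insert doe: doe < hen → go left; doe < elk → go left; doe > ape → go right; doe > asp → go right; doe > cow → go right; doe < eel → go left. Place as left child of eel.
Insert pug: pug > hen → go right; pug < ram → go left. Place as left child of ram.
Insert yak: yak > hen → go right; yak > ram → go right. Place as right child of ram.
Insert jay: jay > hen → go right; jay < ram → go left; jay < pug → go left. Place as left child of pug.
Insert rat: rat > hen → go right; rat > ram → go right; rat < yak → go left. Place as left child of yak.
Insert kit: kit > hen → go right; kit < ram → go left; kit < pug → go left; kit > jay → go right. Place as right child of jay.
Insert ant: ant < hen → go left; ant < elk → go left; ant < ape → go left. Place as left child of ape.
Insert boa: boa < hen → go left; boa < elk → go left; boa > ape → go right; boa > asp → go right; boa < cow → go left. Place as left child of cow.
Insert emu: emu < hen → go left; emu > elk → go right; emu < fox → go left. Place as left child of fox.

ape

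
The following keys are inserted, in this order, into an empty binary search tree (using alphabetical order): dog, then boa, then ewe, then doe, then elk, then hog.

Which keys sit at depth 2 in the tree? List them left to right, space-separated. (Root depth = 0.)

doe elk hog

Insert dog: tree is empty, so dog becomes the root.
Insert boa: boa < dog → go left. Place as left child of dog.
Insert ewe: ewe > dog → go right. Place as right child of dog.
Insert doe: doe < dog → go left; doe > boa → go right. Place as right child of boa.
Insert elk: elk > dog → go right; elk < ewe → go left. Place as left child of ewe.
Insert hog: hog > dog → go right; hog > ewe → go right. Place as right child of ewe.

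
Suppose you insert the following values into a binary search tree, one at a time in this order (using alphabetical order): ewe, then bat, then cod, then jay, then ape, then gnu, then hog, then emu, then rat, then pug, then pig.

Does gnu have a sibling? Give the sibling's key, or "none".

rat

Insert ewe: tree is empty, so ewe becomes the root.
Insert bat: bat < ewe → go left. Place as left child of ewe.
Insert cod: cod < ewe → go left; cod > bat → go right. Place as right child of bat.
Insert jay: jay > ewe → go right. Place as right child of ewe.
Insert ape: ape < ewe → go left; ape < bat → go left. Place as left child of bat.
Insert gnu: gnu > ewe → go right; gnu < jay → go left. Place as left child of jay.
Insert hog: hog > ewe → go right; hog < jay → go left; hog > gnu → go right. Place as right child of gnu.
Insert emu: emu < ewe → go left; emu > bat → go right; emu > cod → go right. Place as right child of cod.
Insert rat: rat > ewe → go right; rat > jay → go right. Place as right child of jay.
Insert pug: pug > ewe → go right; pug > jay → go right; pug < rat → go left. Place as left child of rat.
Insert pig: pig > ewe → go right; pig > jay → go right; pig < rat → go left; pig < pug → go left. Place as left child of pug.

gnu's parent is jay; the other child of jay is rat.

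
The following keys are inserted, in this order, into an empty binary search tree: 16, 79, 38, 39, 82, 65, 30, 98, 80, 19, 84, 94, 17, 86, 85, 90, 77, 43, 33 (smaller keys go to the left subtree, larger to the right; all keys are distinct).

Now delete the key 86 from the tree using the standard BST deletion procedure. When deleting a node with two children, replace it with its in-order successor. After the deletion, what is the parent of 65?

39

Insert 16: tree is empty, so 16 becomes the root.
Insert 79: 79 > 16 → go right. Place as right child of 16.
Insert 38: 38 > 16 → go right; 38 < 79 → go left. Place as left child of 79.
Insert 39: 39 > 16 → go right; 39 < 79 → go left; 39 > 38 → go right. Place as right child of 38.
Insert 82: 82 > 16 → go right; 82 > 79 → go right. Place as right child of 79.
Insert 65: 65 > 16 → go right; 65 < 79 → go left; 65 > 38 → go right; 65 > 39 → go right. Place as right child of 39.
Insert 30: 30 > 16 → go right; 30 < 79 → go left; 30 < 38 → go left. Place as left child of 38.
Insert 98: 98 > 16 → go right; 98 > 79 → go right; 98 > 82 → go right. Place as right child of 82.
Insert 80: 80 > 16 → go right; 80 > 79 → go right; 80 < 82 → go left. Place as left child of 82.
Insert 19: 19 > 16 → go right; 19 < 79 → go left; 19 < 38 → go left; 19 < 30 → go left. Place as left child of 30.
Insert 84: 84 > 16 → go right; 84 > 79 → go right; 84 > 82 → go right; 84 < 98 → go left. Place as left child of 98.
Insert 94: 94 > 16 → go right; 94 > 79 → go right; 94 > 82 → go right; 94 < 98 → go left; 94 > 84 → go right. Place as right child of 84.
Insert 17: 17 > 16 → go right; 17 < 79 → go left; 17 < 38 → go left; 17 < 30 → go left; 17 < 19 → go left. Place as left child of 19.
Insert 86: 86 > 16 → go right; 86 > 79 → go right; 86 > 82 → go right; 86 < 98 → go left; 86 > 84 → go right; 86 < 94 → go left. Place as left child of 94.
Insert 85: 85 > 16 → go right; 85 > 79 → go right; 85 > 82 → go right; 85 < 98 → go left; 85 > 84 → go right; 85 < 94 → go left; 85 < 86 → go left. Place as left child of 86.
Insert 90: 90 > 16 → go right; 90 > 79 → go right; 90 > 82 → go right; 90 < 98 → go left; 90 > 84 → go right; 90 < 94 → go left; 90 > 86 → go right. Place as right child of 86.
Insert 77: 77 > 16 → go right; 77 < 79 → go left; 77 > 38 → go right; 77 > 39 → go right; 77 > 65 → go right. Place as right child of 65.
Insert 43: 43 > 16 → go right; 43 < 79 → go left; 43 > 38 → go right; 43 > 39 → go right; 43 < 65 → go left. Place as left child of 65.
Insert 33: 33 > 16 → go right; 33 < 79 → go left; 33 < 38 → go left; 33 > 30 → go right. Place as right child of 30.

Delete 86 (two children — replace with in-order successor).
After deletion, 65's parent is 39.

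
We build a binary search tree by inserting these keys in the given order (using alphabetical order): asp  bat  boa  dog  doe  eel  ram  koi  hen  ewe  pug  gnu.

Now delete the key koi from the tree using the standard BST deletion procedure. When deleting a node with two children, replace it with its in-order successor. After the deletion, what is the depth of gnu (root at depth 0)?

9

asp: root
bat: right child of asp (depth 1)
boa: right child of bat (depth 2)
dog: right child of boa (depth 3)
doe: left child of dog (depth 4)
eel: right child of dog (depth 4)
ram: right child of eel (depth 5)
koi: left child of ram (depth 6)
hen: left child of koi (depth 7)
ewe: left child of hen (depth 8)
pug: right child of koi (depth 7)
gnu: right child of ewe (depth 9)

Delete koi (two children — replace with in-order successor).
After deletion, path to gnu: asp → bat → boa → dog → eel → ram → pug → hen → ewe → gnu.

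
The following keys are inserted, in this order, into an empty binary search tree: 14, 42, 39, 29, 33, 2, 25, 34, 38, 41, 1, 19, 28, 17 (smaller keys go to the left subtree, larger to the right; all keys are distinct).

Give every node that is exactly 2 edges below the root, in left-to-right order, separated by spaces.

14: root
42: right child of 14 (depth 1)
39: left child of 42 (depth 2)
29: left child of 39 (depth 3)
33: right child of 29 (depth 4)
2: left child of 14 (depth 1)
25: left child of 29 (depth 4)
34: right child of 33 (depth 5)
38: right child of 34 (depth 6)
41: right child of 39 (depth 3)
1: left child of 2 (depth 2)
19: left child of 25 (depth 5)
28: right child of 25 (depth 5)
17: left child of 19 (depth 6)

1 39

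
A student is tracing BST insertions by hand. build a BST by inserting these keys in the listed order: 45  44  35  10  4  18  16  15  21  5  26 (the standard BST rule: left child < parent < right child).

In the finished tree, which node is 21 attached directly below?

Insert 45: tree is empty, so 45 becomes the root.
Insert 44: 44 < 45 → go left. Place as left child of 45.
Insert 35: 35 < 45 → go left; 35 < 44 → go left. Place as left child of 44.
Insert 10: 10 < 45 → go left; 10 < 44 → go left; 10 < 35 → go left. Place as left child of 35.
Insert 4: 4 < 45 → go left; 4 < 44 → go left; 4 < 35 → go left; 4 < 10 → go left. Place as left child of 10.
Insert 18: 18 < 45 → go left; 18 < 44 → go left; 18 < 35 → go left; 18 > 10 → go right. Place as right child of 10.
Insert 16: 16 < 45 → go left; 16 < 44 → go left; 16 < 35 → go left; 16 > 10 → go right; 16 < 18 → go left. Place as left child of 18.
Insert 15: 15 < 45 → go left; 15 < 44 → go left; 15 < 35 → go left; 15 > 10 → go right; 15 < 18 → go left; 15 < 16 → go left. Place as left child of 16.
Insert 21: 21 < 45 → go left; 21 < 44 → go left; 21 < 35 → go left; 21 > 10 → go right; 21 > 18 → go right. Place as right child of 18.
Insert 5: 5 < 45 → go left; 5 < 44 → go left; 5 < 35 → go left; 5 < 10 → go left; 5 > 4 → go right. Place as right child of 4.
Insert 26: 26 < 45 → go left; 26 < 44 → go left; 26 < 35 → go left; 26 > 10 → go right; 26 > 18 → go right; 26 > 21 → go right. Place as right child of 21.

18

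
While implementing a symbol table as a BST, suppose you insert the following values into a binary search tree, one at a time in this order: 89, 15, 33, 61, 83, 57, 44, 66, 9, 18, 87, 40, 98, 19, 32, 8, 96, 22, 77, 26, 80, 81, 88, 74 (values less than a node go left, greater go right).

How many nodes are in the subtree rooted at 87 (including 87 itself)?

Insert 89: tree is empty, so 89 becomes the root.
Insert 15: 15 < 89 → go left. Place as left child of 89.
Insert 33: 33 < 89 → go left; 33 > 15 → go right. Place as right child of 15.
Insert 61: 61 < 89 → go left; 61 > 15 → go right; 61 > 33 → go right. Place as right child of 33.
Insert 83: 83 < 89 → go left; 83 > 15 → go right; 83 > 33 → go right; 83 > 61 → go right. Place as right child of 61.
Insert 57: 57 < 89 → go left; 57 > 15 → go right; 57 > 33 → go right; 57 < 61 → go left. Place as left child of 61.
Insert 44: 44 < 89 → go left; 44 > 15 → go right; 44 > 33 → go right; 44 < 61 → go left; 44 < 57 → go left. Place as left child of 57.
Insert 66: 66 < 89 → go left; 66 > 15 → go right; 66 > 33 → go right; 66 > 61 → go right; 66 < 83 → go left. Place as left child of 83.
Insert 9: 9 < 89 → go left; 9 < 15 → go left. Place as left child of 15.
Insert 18: 18 < 89 → go left; 18 > 15 → go right; 18 < 33 → go left. Place as left child of 33.
Insert 87: 87 < 89 → go left; 87 > 15 → go right; 87 > 33 → go right; 87 > 61 → go right; 87 > 83 → go right. Place as right child of 83.
Insert 40: 40 < 89 → go left; 40 > 15 → go right; 40 > 33 → go right; 40 < 61 → go left; 40 < 57 → go left; 40 < 44 → go left. Place as left child of 44.
Insert 98: 98 > 89 → go right. Place as right child of 89.
Insert 19: 19 < 89 → go left; 19 > 15 → go right; 19 < 33 → go left; 19 > 18 → go right. Place as right child of 18.
Insert 32: 32 < 89 → go left; 32 > 15 → go right; 32 < 33 → go left; 32 > 18 → go right; 32 > 19 → go right. Place as right child of 19.
Insert 8: 8 < 89 → go left; 8 < 15 → go left; 8 < 9 → go left. Place as left child of 9.
Insert 96: 96 > 89 → go right; 96 < 98 → go left. Place as left child of 98.
Insert 22: 22 < 89 → go left; 22 > 15 → go right; 22 < 33 → go left; 22 > 18 → go right; 22 > 19 → go right; 22 < 32 → go left. Place as left child of 32.
Insert 77: 77 < 89 → go left; 77 > 15 → go right; 77 > 33 → go right; 77 > 61 → go right; 77 < 83 → go left; 77 > 66 → go right. Place as right child of 66.
Insert 26: 26 < 89 → go left; 26 > 15 → go right; 26 < 33 → go left; 26 > 18 → go right; 26 > 19 → go right; 26 < 32 → go left; 26 > 22 → go right. Place as right child of 22.
Insert 80: 80 < 89 → go left; 80 > 15 → go right; 80 > 33 → go right; 80 > 61 → go right; 80 < 83 → go left; 80 > 66 → go right; 80 > 77 → go right. Place as right child of 77.
Insert 81: 81 < 89 → go left; 81 > 15 → go right; 81 > 33 → go right; 81 > 61 → go right; 81 < 83 → go left; 81 > 66 → go right; 81 > 77 → go right; 81 > 80 → go right. Place as right child of 80.
Insert 88: 88 < 89 → go left; 88 > 15 → go right; 88 > 33 → go right; 88 > 61 → go right; 88 > 83 → go right; 88 > 87 → go right. Place as right child of 87.
Insert 74: 74 < 89 → go left; 74 > 15 → go right; 74 > 33 → go right; 74 > 61 → go right; 74 < 83 → go left; 74 > 66 → go right; 74 < 77 → go left. Place as left child of 77.

Subtree rooted at 87 contains: 87, 88 — 2 nodes.

2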